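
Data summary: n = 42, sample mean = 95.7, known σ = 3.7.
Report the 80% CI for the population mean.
(94.97, 96.43)

z-interval (σ known):
z* = 1.282 for 80% confidence

Margin of error = z* · σ/√n = 1.282 · 3.7/√42 = 0.73

CI: (95.7 - 0.73, 95.7 + 0.73) = (94.97, 96.43)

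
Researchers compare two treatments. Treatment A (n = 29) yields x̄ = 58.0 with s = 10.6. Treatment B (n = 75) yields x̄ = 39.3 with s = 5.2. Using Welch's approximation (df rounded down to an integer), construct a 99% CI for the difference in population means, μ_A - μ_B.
(13.08, 24.32)

Difference: x̄₁ - x̄₂ = 18.70
SE = √(s₁²/n₁ + s₂²/n₂) = √(10.6²/29 + 5.2²/75) = 2.0579
df = 33.34 → 33 (Welch–Satterthwaite, rounded down)
t* = 2.733

CI: 18.70 ± 2.733 · 2.0579 = 18.70 ± 5.62 = (13.08, 24.32)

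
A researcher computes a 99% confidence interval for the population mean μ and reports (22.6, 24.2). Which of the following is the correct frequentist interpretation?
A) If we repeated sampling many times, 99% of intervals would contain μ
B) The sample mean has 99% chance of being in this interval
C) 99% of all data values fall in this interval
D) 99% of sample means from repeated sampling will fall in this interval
A

A) Correct — this is the frequentist long-run coverage interpretation.
B) Wrong — x̄ is observed and sits in the interval by construction.
C) Wrong — a CI is about the parameter μ, not individual data values.
D) Wrong — coverage applies to intervals containing μ, not to future x̄ values.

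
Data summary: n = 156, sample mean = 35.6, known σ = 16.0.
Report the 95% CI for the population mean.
(33.09, 38.11)

z-interval (σ known):
z* = 1.960 for 95% confidence

Margin of error = z* · σ/√n = 1.960 · 16.0/√156 = 2.51

CI: (35.6 - 2.51, 35.6 + 2.51) = (33.09, 38.11)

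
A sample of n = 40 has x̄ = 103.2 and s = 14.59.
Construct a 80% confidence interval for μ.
(100.19, 106.21)

t-interval (σ unknown):
df = n - 1 = 39
t* = 1.304 for 80% confidence

Margin of error = t* · s/√n = 1.304 · 14.59/√40 = 3.01

CI: (100.19, 106.21)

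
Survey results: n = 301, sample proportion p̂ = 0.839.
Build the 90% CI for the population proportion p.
(0.804, 0.874)

Proportion CI:
SE = √(p̂(1-p̂)/n) = √(0.839 · 0.161 / 301) = 0.02118

z* = 1.645
Margin = z* · SE = 1.645 · 0.02118 = 0.0348

CI: 0.839 ± 0.0348 = (0.804, 0.874)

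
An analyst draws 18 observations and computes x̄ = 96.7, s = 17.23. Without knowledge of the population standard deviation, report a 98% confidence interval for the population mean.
(86.28, 107.12)

t-interval (σ unknown):
df = n - 1 = 17
t* = 2.567 for 98% confidence

Margin of error = t* · s/√n = 2.567 · 17.23/√18 = 10.42

CI: (86.28, 107.12)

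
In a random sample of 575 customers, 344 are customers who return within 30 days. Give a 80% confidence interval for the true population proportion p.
(0.572, 0.624)

Proportion CI:
p̂ = 344/575 = 0.59826
SE = √(p̂(1-p̂)/n) = √(0.59826 · 0.40174 / 575) = 0.02044

z* = 1.282
Margin = z* · SE = 1.282 · 0.02044 = 0.0262

CI: 0.59826 ± 0.0262 = (0.572, 0.624)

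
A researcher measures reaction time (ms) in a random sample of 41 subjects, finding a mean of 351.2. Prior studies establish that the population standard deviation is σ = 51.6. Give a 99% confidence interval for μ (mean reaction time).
(330.44, 371.96)

z-interval (σ known):
z* = 2.576 for 99% confidence

Margin of error = z* · σ/√n = 2.576 · 51.6/√41 = 20.76

CI: (351.2 - 20.76, 351.2 + 20.76) = (330.44, 371.96)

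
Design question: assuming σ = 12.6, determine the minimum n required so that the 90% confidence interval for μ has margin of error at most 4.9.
n ≥ 18

For margin E ≤ 4.9:
n ≥ (z* · σ / E)²
n ≥ (1.645 · 12.6 / 4.9)²
n ≥ 17.89

Minimum n = 18 (rounding up)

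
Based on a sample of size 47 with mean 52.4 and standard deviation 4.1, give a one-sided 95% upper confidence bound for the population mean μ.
μ ≤ 53.40

Upper bound (one-sided):
t* = 1.679 (one-sided for 95%)
Upper bound = x̄ + t* · s/√n = 52.4 + 1.679 · 4.1/√47 = 53.40

We are 95% confident that μ ≤ 53.40.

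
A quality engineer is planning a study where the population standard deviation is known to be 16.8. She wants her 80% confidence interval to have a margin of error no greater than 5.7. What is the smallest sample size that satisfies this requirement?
n ≥ 15

For margin E ≤ 5.7:
n ≥ (z* · σ / E)²
n ≥ (1.282 · 16.8 / 5.7)²
n ≥ 14.28

Minimum n = 15 (rounding up)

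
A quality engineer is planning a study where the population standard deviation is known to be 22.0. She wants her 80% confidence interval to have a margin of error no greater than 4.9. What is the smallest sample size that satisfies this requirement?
n ≥ 34

For margin E ≤ 4.9:
n ≥ (z* · σ / E)²
n ≥ (1.282 · 22.0 / 4.9)²
n ≥ 33.13

Minimum n = 34 (rounding up)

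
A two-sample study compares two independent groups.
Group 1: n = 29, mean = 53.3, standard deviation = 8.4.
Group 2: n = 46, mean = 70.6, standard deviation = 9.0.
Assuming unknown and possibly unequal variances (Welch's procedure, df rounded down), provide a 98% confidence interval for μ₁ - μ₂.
(-22.19, -12.41)

Difference: x̄₁ - x̄₂ = -17.30
SE = √(s₁²/n₁ + s₂²/n₂) = √(8.4²/29 + 9.0²/46) = 2.0479
df = 62.74 → 62 (Welch–Satterthwaite, rounded down)
t* = 2.388

CI: -17.30 ± 2.388 · 2.0479 = -17.30 ± 4.89 = (-22.19, -12.41)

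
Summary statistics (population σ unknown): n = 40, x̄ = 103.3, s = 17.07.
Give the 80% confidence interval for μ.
(99.78, 106.82)

t-interval (σ unknown):
df = n - 1 = 39
t* = 1.304 for 80% confidence

Margin of error = t* · s/√n = 1.304 · 17.07/√40 = 3.52

CI: (99.78, 106.82)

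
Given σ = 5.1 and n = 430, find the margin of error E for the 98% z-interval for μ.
Margin of error = 0.57

Margin of error = z* · σ/√n
= 2.326 · 5.1/√430
= 2.326 · 5.1/20.7364
= 0.57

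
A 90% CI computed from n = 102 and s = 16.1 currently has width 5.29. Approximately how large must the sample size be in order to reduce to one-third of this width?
n ≈ 918

CI width ∝ 1/√n
To reduce width by factor 3, need √n to grow by 3 → need 3² = 9 times as many samples.

Current: n = 102, width = 5.29
New: n = 918, width ≈ 1.75

Width reduced by factor of 5.29/1.75 = 3.02.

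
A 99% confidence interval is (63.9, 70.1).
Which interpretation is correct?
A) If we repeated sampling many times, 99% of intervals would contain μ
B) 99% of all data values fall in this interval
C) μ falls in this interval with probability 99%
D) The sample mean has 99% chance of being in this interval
A

A) Correct — this is the frequentist long-run coverage interpretation.
B) Wrong — a CI is about the parameter μ, not individual data values.
C) Wrong — μ is fixed; the randomness lives in the interval, not in μ.
D) Wrong — x̄ is observed and sits in the interval by construction.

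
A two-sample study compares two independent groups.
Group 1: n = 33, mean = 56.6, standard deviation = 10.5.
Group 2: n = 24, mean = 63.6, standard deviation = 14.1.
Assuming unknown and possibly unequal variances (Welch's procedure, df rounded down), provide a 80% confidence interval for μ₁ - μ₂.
(-11.44, -2.56)

Difference: x̄₁ - x̄₂ = -7.00
SE = √(s₁²/n₁ + s₂²/n₂) = √(10.5²/33 + 14.1²/24) = 3.4095
df = 40.55 → 40 (Welch–Satterthwaite, rounded down)
t* = 1.303

CI: -7.00 ± 1.303 · 3.4095 = -7.00 ± 4.44 = (-11.44, -2.56)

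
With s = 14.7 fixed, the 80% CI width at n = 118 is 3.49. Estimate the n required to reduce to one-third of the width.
n ≈ 1062

CI width ∝ 1/√n
To reduce width by factor 3, need √n to grow by 3 → need 3² = 9 times as many samples.

Current: n = 118, width = 3.49
New: n = 1062, width ≈ 1.16

Width reduced by factor of 3.49/1.16 = 3.01.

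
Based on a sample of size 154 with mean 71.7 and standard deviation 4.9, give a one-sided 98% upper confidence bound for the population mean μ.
μ ≤ 72.52

Upper bound (one-sided):
t* = 2.071 (one-sided for 98%)
Upper bound = x̄ + t* · s/√n = 71.7 + 2.071 · 4.9/√154 = 72.52

We are 98% confident that μ ≤ 72.52.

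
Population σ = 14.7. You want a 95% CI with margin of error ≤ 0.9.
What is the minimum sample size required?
n ≥ 1025

For margin E ≤ 0.9:
n ≥ (z* · σ / E)²
n ≥ (1.960 · 14.7 / 0.9)²
n ≥ 1024.85

Minimum n = 1025 (rounding up)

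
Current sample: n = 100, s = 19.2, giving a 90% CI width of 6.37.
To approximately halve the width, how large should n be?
n ≈ 400

CI width ∝ 1/√n
To reduce width by factor 2, need √n to grow by 2 → need 2² = 4 times as many samples.

Current: n = 100, width = 6.37
New: n = 400, width ≈ 3.17

Width reduced by factor of 6.37/3.17 = 2.01.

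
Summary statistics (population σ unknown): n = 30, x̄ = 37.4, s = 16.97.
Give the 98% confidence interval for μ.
(29.77, 45.03)

t-interval (σ unknown):
df = n - 1 = 29
t* = 2.462 for 98% confidence

Margin of error = t* · s/√n = 2.462 · 16.97/√30 = 7.63

CI: (29.77, 45.03)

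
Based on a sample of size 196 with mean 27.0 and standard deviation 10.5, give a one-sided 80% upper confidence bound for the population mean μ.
μ ≤ 27.63

Upper bound (one-sided):
t* = 0.843 (one-sided for 80%)
Upper bound = x̄ + t* · s/√n = 27.0 + 0.843 · 10.5/√196 = 27.63

We are 80% confident that μ ≤ 27.63.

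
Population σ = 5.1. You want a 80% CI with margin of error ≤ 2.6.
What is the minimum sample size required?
n ≥ 7

For margin E ≤ 2.6:
n ≥ (z* · σ / E)²
n ≥ (1.282 · 5.1 / 2.6)²
n ≥ 6.32

Minimum n = 7 (rounding up)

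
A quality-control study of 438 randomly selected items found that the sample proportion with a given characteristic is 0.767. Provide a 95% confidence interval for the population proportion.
(0.727, 0.807)

Proportion CI:
SE = √(p̂(1-p̂)/n) = √(0.767 · 0.233 / 438) = 0.02020

z* = 1.960
Margin = z* · SE = 1.960 · 0.02020 = 0.0396

CI: 0.767 ± 0.0396 = (0.727, 0.807)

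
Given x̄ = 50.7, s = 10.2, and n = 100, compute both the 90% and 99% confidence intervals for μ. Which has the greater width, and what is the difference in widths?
99% CI is wider by 1.97

df = 99
90% CI: t* = 1.660, (49.01, 52.39), width = 2 · t* · s/√n = 3.39
99% CI: t* = 2.626, (48.02, 53.38), width = 2 · t* · s/√n = 5.36

The 99% CI is wider by 5.36 - 3.39 = 1.97.
Higher confidence requires a wider interval.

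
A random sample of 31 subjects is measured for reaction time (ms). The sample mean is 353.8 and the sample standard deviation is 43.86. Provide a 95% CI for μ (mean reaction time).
(337.71, 369.89)

t-interval (σ unknown):
df = n - 1 = 30
t* = 2.042 for 95% confidence

Margin of error = t* · s/√n = 2.042 · 43.86/√31 = 16.09

CI: (337.71, 369.89)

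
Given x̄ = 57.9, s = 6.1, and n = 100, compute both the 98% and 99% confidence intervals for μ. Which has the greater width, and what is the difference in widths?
99% CI is wider by 0.31

df = 99
98% CI: t* = 2.365, (56.46, 59.34), width = 2 · t* · s/√n = 2.89
99% CI: t* = 2.626, (56.30, 59.50), width = 2 · t* · s/√n = 3.20

The 99% CI is wider by 3.20 - 2.89 = 0.31.
Higher confidence requires a wider interval.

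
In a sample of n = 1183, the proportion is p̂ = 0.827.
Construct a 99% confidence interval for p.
(0.799, 0.855)

Proportion CI:
SE = √(p̂(1-p̂)/n) = √(0.827 · 0.173 / 1183) = 0.01100

z* = 2.576
Margin = z* · SE = 2.576 · 0.01100 = 0.0283

CI: 0.827 ± 0.0283 = (0.799, 0.855)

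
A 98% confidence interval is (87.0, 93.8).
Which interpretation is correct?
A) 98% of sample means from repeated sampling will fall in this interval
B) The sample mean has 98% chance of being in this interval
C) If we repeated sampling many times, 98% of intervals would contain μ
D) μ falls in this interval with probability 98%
C

A) Wrong — coverage applies to intervals containing μ, not to future x̄ values.
B) Wrong — x̄ is observed and sits in the interval by construction.
C) Correct — this is the frequentist long-run coverage interpretation.
D) Wrong — μ is fixed; the randomness lives in the interval, not in μ.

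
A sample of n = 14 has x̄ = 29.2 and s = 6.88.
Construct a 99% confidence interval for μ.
(23.66, 34.74)

t-interval (σ unknown):
df = n - 1 = 13
t* = 3.012 for 99% confidence

Margin of error = t* · s/√n = 3.012 · 6.88/√14 = 5.54

CI: (23.66, 34.74)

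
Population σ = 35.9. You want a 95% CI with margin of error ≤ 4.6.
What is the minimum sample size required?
n ≥ 234

For margin E ≤ 4.6:
n ≥ (z* · σ / E)²
n ≥ (1.960 · 35.9 / 4.6)²
n ≥ 233.98

Minimum n = 234 (rounding up)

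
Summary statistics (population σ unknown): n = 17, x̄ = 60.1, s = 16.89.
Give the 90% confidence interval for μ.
(52.95, 67.25)

t-interval (σ unknown):
df = n - 1 = 16
t* = 1.746 for 90% confidence

Margin of error = t* · s/√n = 1.746 · 16.89/√17 = 7.15

CI: (52.95, 67.25)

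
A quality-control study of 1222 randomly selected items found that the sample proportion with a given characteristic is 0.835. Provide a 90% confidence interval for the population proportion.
(0.818, 0.852)

Proportion CI:
SE = √(p̂(1-p̂)/n) = √(0.835 · 0.165 / 1222) = 0.01062

z* = 1.645
Margin = z* · SE = 1.645 · 0.01062 = 0.0175

CI: 0.835 ± 0.0175 = (0.818, 0.852)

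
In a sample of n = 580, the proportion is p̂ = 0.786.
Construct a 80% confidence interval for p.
(0.764, 0.808)

Proportion CI:
SE = √(p̂(1-p̂)/n) = √(0.786 · 0.214 / 580) = 0.01703

z* = 1.282
Margin = z* · SE = 1.282 · 0.01703 = 0.0218

CI: 0.786 ± 0.0218 = (0.764, 0.808)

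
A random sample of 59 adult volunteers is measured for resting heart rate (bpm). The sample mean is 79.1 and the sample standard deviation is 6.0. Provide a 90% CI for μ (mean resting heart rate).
(77.79, 80.41)

t-interval (σ unknown):
df = n - 1 = 58
t* = 1.672 for 90% confidence

Margin of error = t* · s/√n = 1.672 · 6.0/√59 = 1.31

CI: (77.79, 80.41)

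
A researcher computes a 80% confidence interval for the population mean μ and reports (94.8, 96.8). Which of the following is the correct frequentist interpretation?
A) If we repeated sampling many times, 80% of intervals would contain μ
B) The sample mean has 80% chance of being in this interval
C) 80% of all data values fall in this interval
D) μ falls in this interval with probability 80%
A

A) Correct — this is the frequentist long-run coverage interpretation.
B) Wrong — x̄ is observed and sits in the interval by construction.
C) Wrong — a CI is about the parameter μ, not individual data values.
D) Wrong — μ is fixed; the randomness lives in the interval, not in μ.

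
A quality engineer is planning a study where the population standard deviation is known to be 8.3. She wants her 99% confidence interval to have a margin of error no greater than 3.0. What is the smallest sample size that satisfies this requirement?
n ≥ 51

For margin E ≤ 3.0:
n ≥ (z* · σ / E)²
n ≥ (2.576 · 8.3 / 3.0)²
n ≥ 50.79

Minimum n = 51 (rounding up)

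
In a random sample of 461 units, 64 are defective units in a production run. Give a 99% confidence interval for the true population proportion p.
(0.097, 0.180)

Proportion CI:
p̂ = 64/461 = 0.13883
SE = √(p̂(1-p̂)/n) = √(0.13883 · 0.86117 / 461) = 0.01610

z* = 2.576
Margin = z* · SE = 2.576 · 0.01610 = 0.0415

CI: 0.13883 ± 0.0415 = (0.097, 0.180)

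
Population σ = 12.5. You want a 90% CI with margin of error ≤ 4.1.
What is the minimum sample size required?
n ≥ 26

For margin E ≤ 4.1:
n ≥ (z* · σ / E)²
n ≥ (1.645 · 12.5 / 4.1)²
n ≥ 25.15

Minimum n = 26 (rounding up)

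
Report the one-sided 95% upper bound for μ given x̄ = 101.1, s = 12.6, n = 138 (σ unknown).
μ ≤ 102.88

Upper bound (one-sided):
t* = 1.656 (one-sided for 95%)
Upper bound = x̄ + t* · s/√n = 101.1 + 1.656 · 12.6/√138 = 102.88

We are 95% confident that μ ≤ 102.88.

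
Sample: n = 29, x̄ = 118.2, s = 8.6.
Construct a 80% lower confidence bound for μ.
μ ≥ 116.83

Lower bound (one-sided):
t* = 0.855 (one-sided for 80%)
Lower bound = x̄ - t* · s/√n = 118.2 - 0.855 · 8.6/√29 = 116.83

We are 80% confident that μ ≥ 116.83.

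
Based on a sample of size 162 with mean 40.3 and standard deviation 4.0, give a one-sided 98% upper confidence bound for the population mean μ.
μ ≤ 40.95

Upper bound (one-sided):
t* = 2.071 (one-sided for 98%)
Upper bound = x̄ + t* · s/√n = 40.3 + 2.071 · 4.0/√162 = 40.95

We are 98% confident that μ ≤ 40.95.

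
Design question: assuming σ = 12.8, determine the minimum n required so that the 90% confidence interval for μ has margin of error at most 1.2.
n ≥ 308

For margin E ≤ 1.2:
n ≥ (z* · σ / E)²
n ≥ (1.645 · 12.8 / 1.2)²
n ≥ 307.89

Minimum n = 308 (rounding up)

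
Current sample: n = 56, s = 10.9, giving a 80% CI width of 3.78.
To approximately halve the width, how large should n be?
n ≈ 224

CI width ∝ 1/√n
To reduce width by factor 2, need √n to grow by 2 → need 2² = 4 times as many samples.

Current: n = 56, width = 3.78
New: n = 224, width ≈ 1.87

Width reduced by factor of 3.78/1.87 = 2.02.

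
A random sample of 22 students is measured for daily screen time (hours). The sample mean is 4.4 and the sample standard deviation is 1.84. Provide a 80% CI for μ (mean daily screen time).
(3.88, 4.92)

t-interval (σ unknown):
df = n - 1 = 21
t* = 1.323 for 80% confidence

Margin of error = t* · s/√n = 1.323 · 1.84/√22 = 0.52

CI: (3.88, 4.92)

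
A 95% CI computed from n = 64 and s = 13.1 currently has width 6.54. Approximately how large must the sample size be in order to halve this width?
n ≈ 256

CI width ∝ 1/√n
To reduce width by factor 2, need √n to grow by 2 → need 2² = 4 times as many samples.

Current: n = 64, width = 6.54
New: n = 256, width ≈ 3.22

Width reduced by factor of 6.54/3.22 = 2.03.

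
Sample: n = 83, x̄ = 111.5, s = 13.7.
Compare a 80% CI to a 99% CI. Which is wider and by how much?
99% CI is wider by 4.04

df = 82
80% CI: t* = 1.292, (109.56, 113.44), width = 2 · t* · s/√n = 3.89
99% CI: t* = 2.637, (107.53, 115.47), width = 2 · t* · s/√n = 7.93

The 99% CI is wider by 7.93 - 3.89 = 4.04.
Higher confidence requires a wider interval.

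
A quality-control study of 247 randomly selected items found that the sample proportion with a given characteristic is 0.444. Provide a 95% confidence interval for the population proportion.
(0.382, 0.506)

Proportion CI:
SE = √(p̂(1-p̂)/n) = √(0.444 · 0.556 / 247) = 0.03161

z* = 1.960
Margin = z* · SE = 1.960 · 0.03161 = 0.0620

CI: 0.444 ± 0.0620 = (0.382, 0.506)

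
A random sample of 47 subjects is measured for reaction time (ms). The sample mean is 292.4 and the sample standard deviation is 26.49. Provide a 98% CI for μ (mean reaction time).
(283.09, 301.71)

t-interval (σ unknown):
df = n - 1 = 46
t* = 2.410 for 98% confidence

Margin of error = t* · s/√n = 2.410 · 26.49/√47 = 9.31

CI: (283.09, 301.71)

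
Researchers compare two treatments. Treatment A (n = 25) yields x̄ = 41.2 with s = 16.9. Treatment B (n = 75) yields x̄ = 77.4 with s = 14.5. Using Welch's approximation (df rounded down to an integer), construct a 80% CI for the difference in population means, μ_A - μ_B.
(-41.13, -31.27)

Difference: x̄₁ - x̄₂ = -36.20
SE = √(s₁²/n₁ + s₂²/n₂) = √(16.9²/25 + 14.5²/75) = 3.7720
df = 36.51 → 36 (Welch–Satterthwaite, rounded down)
t* = 1.306

CI: -36.20 ± 1.306 · 3.7720 = -36.20 ± 4.93 = (-41.13, -31.27)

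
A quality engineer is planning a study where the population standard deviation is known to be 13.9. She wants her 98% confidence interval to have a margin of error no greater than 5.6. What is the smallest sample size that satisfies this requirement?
n ≥ 34

For margin E ≤ 5.6:
n ≥ (z* · σ / E)²
n ≥ (2.326 · 13.9 / 5.6)²
n ≥ 33.33

Minimum n = 34 (rounding up)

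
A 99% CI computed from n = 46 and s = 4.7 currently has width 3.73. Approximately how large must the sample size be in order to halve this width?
n ≈ 184

CI width ∝ 1/√n
To reduce width by factor 2, need √n to grow by 2 → need 2² = 4 times as many samples.

Current: n = 46, width = 3.73
New: n = 184, width ≈ 1.80

Width reduced by factor of 3.73/1.80 = 2.07.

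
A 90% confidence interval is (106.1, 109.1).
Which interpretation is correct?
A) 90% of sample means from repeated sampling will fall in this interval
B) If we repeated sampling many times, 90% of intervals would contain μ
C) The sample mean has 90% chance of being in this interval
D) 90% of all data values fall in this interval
B

A) Wrong — coverage applies to intervals containing μ, not to future x̄ values.
B) Correct — this is the frequentist long-run coverage interpretation.
C) Wrong — x̄ is observed and sits in the interval by construction.
D) Wrong — a CI is about the parameter μ, not individual data values.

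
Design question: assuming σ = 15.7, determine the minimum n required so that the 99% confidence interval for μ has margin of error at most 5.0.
n ≥ 66

For margin E ≤ 5.0:
n ≥ (z* · σ / E)²
n ≥ (2.576 · 15.7 / 5.0)²
n ≥ 65.43

Minimum n = 66 (rounding up)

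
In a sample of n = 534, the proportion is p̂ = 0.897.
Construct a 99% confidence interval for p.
(0.863, 0.931)

Proportion CI:
SE = √(p̂(1-p̂)/n) = √(0.897 · 0.103 / 534) = 0.01315

z* = 2.576
Margin = z* · SE = 2.576 · 0.01315 = 0.0339

CI: 0.897 ± 0.0339 = (0.863, 0.931)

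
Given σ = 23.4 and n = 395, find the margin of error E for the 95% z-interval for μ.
Margin of error = 2.31

Margin of error = z* · σ/√n
= 1.960 · 23.4/√395
= 1.960 · 23.4/19.8746
= 2.31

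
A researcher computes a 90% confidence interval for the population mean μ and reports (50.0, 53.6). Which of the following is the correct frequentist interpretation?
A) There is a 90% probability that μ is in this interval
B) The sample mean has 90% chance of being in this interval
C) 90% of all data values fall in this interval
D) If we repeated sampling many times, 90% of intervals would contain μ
D

A) Wrong — μ is fixed; the randomness lives in the interval, not in μ.
B) Wrong — x̄ is observed and sits in the interval by construction.
C) Wrong — a CI is about the parameter μ, not individual data values.
D) Correct — this is the frequentist long-run coverage interpretation.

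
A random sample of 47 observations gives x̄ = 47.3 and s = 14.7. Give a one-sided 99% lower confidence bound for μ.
μ ≥ 42.13

Lower bound (one-sided):
t* = 2.410 (one-sided for 99%)
Lower bound = x̄ - t* · s/√n = 47.3 - 2.410 · 14.7/√47 = 42.13

We are 99% confident that μ ≥ 42.13.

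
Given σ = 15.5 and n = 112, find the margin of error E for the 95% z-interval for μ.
Margin of error = 2.87

Margin of error = z* · σ/√n
= 1.960 · 15.5/√112
= 1.960 · 15.5/10.5830
= 2.87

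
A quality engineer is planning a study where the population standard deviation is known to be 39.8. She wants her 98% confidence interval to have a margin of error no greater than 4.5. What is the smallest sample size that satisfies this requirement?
n ≥ 424

For margin E ≤ 4.5:
n ≥ (z* · σ / E)²
n ≥ (2.326 · 39.8 / 4.5)²
n ≥ 423.21

Minimum n = 424 (rounding up)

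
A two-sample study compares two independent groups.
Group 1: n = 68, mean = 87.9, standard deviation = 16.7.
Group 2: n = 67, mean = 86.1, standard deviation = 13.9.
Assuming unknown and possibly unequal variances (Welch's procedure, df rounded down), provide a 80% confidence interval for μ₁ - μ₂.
(-1.60, 5.20)

Difference: x̄₁ - x̄₂ = 1.80
SE = √(s₁²/n₁ + s₂²/n₂) = √(16.7²/68 + 13.9²/67) = 2.6429
df = 129.40 → 129 (Welch–Satterthwaite, rounded down)
t* = 1.288

CI: 1.80 ± 1.288 · 2.6429 = 1.80 ± 3.40 = (-1.60, 5.20)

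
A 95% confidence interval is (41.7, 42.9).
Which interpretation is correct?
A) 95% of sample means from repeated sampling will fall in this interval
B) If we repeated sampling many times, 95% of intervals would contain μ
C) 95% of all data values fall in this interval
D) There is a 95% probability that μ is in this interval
B

A) Wrong — coverage applies to intervals containing μ, not to future x̄ values.
B) Correct — this is the frequentist long-run coverage interpretation.
C) Wrong — a CI is about the parameter μ, not individual data values.
D) Wrong — μ is fixed; the randomness lives in the interval, not in μ.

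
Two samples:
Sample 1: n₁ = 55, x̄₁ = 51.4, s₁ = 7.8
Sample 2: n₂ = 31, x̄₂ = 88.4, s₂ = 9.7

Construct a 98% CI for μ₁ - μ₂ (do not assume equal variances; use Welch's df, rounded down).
(-41.88, -32.12)

Difference: x̄₁ - x̄₂ = -37.00
SE = √(s₁²/n₁ + s₂²/n₂) = √(7.8²/55 + 9.7²/31) = 2.0350
df = 52.01 → 52 (Welch–Satterthwaite, rounded down)
t* = 2.400

CI: -37.00 ± 2.400 · 2.0350 = -37.00 ± 4.88 = (-41.88, -32.12)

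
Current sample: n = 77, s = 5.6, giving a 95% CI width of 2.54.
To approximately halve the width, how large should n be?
n ≈ 308

CI width ∝ 1/√n
To reduce width by factor 2, need √n to grow by 2 → need 2² = 4 times as many samples.

Current: n = 77, width = 2.54
New: n = 308, width ≈ 1.26

Width reduced by factor of 2.54/1.26 = 2.02.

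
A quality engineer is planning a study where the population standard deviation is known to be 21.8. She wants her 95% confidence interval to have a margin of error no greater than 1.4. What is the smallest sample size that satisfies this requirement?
n ≥ 932

For margin E ≤ 1.4:
n ≥ (z* · σ / E)²
n ≥ (1.960 · 21.8 / 1.4)²
n ≥ 931.47

Minimum n = 932 (rounding up)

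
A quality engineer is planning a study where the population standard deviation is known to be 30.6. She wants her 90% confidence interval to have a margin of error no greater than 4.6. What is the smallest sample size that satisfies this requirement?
n ≥ 120

For margin E ≤ 4.6:
n ≥ (z* · σ / E)²
n ≥ (1.645 · 30.6 / 4.6)²
n ≥ 119.75

Minimum n = 120 (rounding up)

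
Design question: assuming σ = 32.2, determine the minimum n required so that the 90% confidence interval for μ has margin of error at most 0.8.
n ≥ 4384

For margin E ≤ 0.8:
n ≥ (z* · σ / E)²
n ≥ (1.645 · 32.2 / 0.8)²
n ≥ 4383.93

Minimum n = 4384 (rounding up)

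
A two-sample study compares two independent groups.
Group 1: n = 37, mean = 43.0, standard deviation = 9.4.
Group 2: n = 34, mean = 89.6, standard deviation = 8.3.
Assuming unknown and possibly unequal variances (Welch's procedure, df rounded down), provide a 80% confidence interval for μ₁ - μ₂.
(-49.32, -43.88)

Difference: x̄₁ - x̄₂ = -46.60
SE = √(s₁²/n₁ + s₂²/n₂) = √(9.4²/37 + 8.3²/34) = 2.1010
df = 68.90 → 68 (Welch–Satterthwaite, rounded down)
t* = 1.294

CI: -46.60 ± 1.294 · 2.1010 = -46.60 ± 2.72 = (-49.32, -43.88)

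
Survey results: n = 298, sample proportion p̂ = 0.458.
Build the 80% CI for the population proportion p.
(0.421, 0.495)

Proportion CI:
SE = √(p̂(1-p̂)/n) = √(0.458 · 0.542 / 298) = 0.02886

z* = 1.282
Margin = z* · SE = 1.282 · 0.02886 = 0.0370

CI: 0.458 ± 0.0370 = (0.421, 0.495)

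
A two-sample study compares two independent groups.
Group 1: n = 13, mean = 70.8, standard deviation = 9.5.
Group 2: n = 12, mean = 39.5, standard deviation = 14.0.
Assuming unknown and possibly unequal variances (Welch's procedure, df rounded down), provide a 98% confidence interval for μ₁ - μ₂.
(19.05, 43.55)

Difference: x̄₁ - x̄₂ = 31.30
SE = √(s₁²/n₁ + s₂²/n₂) = √(9.5²/13 + 14.0²/12) = 4.8245
df = 19.16 → 19 (Welch–Satterthwaite, rounded down)
t* = 2.539

CI: 31.30 ± 2.539 · 4.8245 = 31.30 ± 12.25 = (19.05, 43.55)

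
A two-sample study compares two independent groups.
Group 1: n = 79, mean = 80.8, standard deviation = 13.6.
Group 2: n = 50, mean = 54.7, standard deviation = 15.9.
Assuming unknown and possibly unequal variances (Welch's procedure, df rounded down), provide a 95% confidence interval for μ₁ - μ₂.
(20.70, 31.50)

Difference: x̄₁ - x̄₂ = 26.10
SE = √(s₁²/n₁ + s₂²/n₂) = √(13.6²/79 + 15.9²/50) = 2.7198
df = 92.43 → 92 (Welch–Satterthwaite, rounded down)
t* = 1.986

CI: 26.10 ± 1.986 · 2.7198 = 26.10 ± 5.40 = (20.70, 31.50)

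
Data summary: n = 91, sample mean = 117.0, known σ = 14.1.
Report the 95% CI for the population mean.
(114.10, 119.90)

z-interval (σ known):
z* = 1.960 for 95% confidence

Margin of error = z* · σ/√n = 1.960 · 14.1/√91 = 2.90

CI: (117.0 - 2.90, 117.0 + 2.90) = (114.10, 119.90)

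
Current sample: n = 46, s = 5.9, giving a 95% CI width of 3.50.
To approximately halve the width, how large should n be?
n ≈ 184

CI width ∝ 1/√n
To reduce width by factor 2, need √n to grow by 2 → need 2² = 4 times as many samples.

Current: n = 46, width = 3.50
New: n = 184, width ≈ 1.72

Width reduced by factor of 3.50/1.72 = 2.03.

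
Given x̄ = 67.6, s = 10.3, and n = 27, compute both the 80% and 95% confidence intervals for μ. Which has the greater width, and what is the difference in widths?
95% CI is wider by 2.94

df = 26
80% CI: t* = 1.315, (64.99, 70.21), width = 2 · t* · s/√n = 5.21
95% CI: t* = 2.056, (63.52, 71.68), width = 2 · t* · s/√n = 8.15

The 95% CI is wider by 8.15 - 5.21 = 2.94.
Higher confidence requires a wider interval.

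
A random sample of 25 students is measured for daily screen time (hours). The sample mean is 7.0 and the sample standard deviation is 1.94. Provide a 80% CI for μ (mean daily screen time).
(6.49, 7.51)

t-interval (σ unknown):
df = n - 1 = 24
t* = 1.318 for 80% confidence

Margin of error = t* · s/√n = 1.318 · 1.94/√25 = 0.51

CI: (6.49, 7.51)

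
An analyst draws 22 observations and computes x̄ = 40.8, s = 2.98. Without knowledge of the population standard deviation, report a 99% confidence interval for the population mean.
(39.00, 42.60)

t-interval (σ unknown):
df = n - 1 = 21
t* = 2.831 for 99% confidence

Margin of error = t* · s/√n = 2.831 · 2.98/√22 = 1.80

CI: (39.00, 42.60)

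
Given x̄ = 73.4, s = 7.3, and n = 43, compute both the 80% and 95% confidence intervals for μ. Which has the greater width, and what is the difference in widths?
95% CI is wider by 1.59

df = 42
80% CI: t* = 1.302, (71.95, 74.85), width = 2 · t* · s/√n = 2.90
95% CI: t* = 2.018, (71.15, 75.65), width = 2 · t* · s/√n = 4.49

The 95% CI is wider by 4.49 - 2.90 = 1.59.
Higher confidence requires a wider interval.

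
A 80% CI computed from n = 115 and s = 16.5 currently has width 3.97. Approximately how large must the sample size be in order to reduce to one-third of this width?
n ≈ 1035

CI width ∝ 1/√n
To reduce width by factor 3, need √n to grow by 3 → need 3² = 9 times as many samples.

Current: n = 115, width = 3.97
New: n = 1035, width ≈ 1.32

Width reduced by factor of 3.97/1.32 = 3.01.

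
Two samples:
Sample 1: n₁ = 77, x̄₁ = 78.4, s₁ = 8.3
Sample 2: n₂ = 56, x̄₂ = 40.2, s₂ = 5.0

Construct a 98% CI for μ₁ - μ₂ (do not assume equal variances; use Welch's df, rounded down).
(35.47, 40.93)

Difference: x̄₁ - x̄₂ = 38.20
SE = √(s₁²/n₁ + s₂²/n₂) = √(8.3²/77 + 5.0²/56) = 1.1581
df = 127.05 → 127 (Welch–Satterthwaite, rounded down)
t* = 2.356

CI: 38.20 ± 2.356 · 1.1581 = 38.20 ± 2.73 = (35.47, 40.93)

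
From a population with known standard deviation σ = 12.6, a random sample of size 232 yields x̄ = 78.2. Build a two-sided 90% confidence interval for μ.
(76.84, 79.56)

z-interval (σ known):
z* = 1.645 for 90% confidence

Margin of error = z* · σ/√n = 1.645 · 12.6/√232 = 1.36

CI: (78.2 - 1.36, 78.2 + 1.36) = (76.84, 79.56)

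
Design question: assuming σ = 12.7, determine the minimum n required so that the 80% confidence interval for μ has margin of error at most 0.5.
n ≥ 1061

For margin E ≤ 0.5:
n ≥ (z* · σ / E)²
n ≥ (1.282 · 12.7 / 0.5)²
n ≥ 1060.34

Minimum n = 1061 (rounding up)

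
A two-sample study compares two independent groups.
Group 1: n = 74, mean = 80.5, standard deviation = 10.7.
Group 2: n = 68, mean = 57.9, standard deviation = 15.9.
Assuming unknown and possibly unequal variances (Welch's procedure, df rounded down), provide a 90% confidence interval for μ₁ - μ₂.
(18.80, 26.40)

Difference: x̄₁ - x̄₂ = 22.60
SE = √(s₁²/n₁ + s₂²/n₂) = √(10.7²/74 + 15.9²/68) = 2.2945
df = 115.94 → 115 (Welch–Satterthwaite, rounded down)
t* = 1.658

CI: 22.60 ± 1.658 · 2.2945 = 22.60 ± 3.80 = (18.80, 26.40)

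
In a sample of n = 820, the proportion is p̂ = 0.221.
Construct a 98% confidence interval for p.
(0.187, 0.255)

Proportion CI:
SE = √(p̂(1-p̂)/n) = √(0.221 · 0.779 / 820) = 0.01449

z* = 2.326
Margin = z* · SE = 2.326 · 0.01449 = 0.0337

CI: 0.221 ± 0.0337 = (0.187, 0.255)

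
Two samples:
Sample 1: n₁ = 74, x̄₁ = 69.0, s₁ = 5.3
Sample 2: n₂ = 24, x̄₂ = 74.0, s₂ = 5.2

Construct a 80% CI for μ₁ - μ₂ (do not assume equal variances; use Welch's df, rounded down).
(-6.60, -3.40)

Difference: x̄₁ - x̄₂ = -5.00
SE = √(s₁²/n₁ + s₂²/n₂) = √(5.3²/74 + 5.2²/24) = 1.2273
df = 39.69 → 39 (Welch–Satterthwaite, rounded down)
t* = 1.304

CI: -5.00 ± 1.304 · 1.2273 = -5.00 ± 1.60 = (-6.60, -3.40)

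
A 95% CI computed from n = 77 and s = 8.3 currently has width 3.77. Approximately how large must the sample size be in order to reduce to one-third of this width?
n ≈ 693

CI width ∝ 1/√n
To reduce width by factor 3, need √n to grow by 3 → need 3² = 9 times as many samples.

Current: n = 77, width = 3.77
New: n = 693, width ≈ 1.24

Width reduced by factor of 3.77/1.24 = 3.04.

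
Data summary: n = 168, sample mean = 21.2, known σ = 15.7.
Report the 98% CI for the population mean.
(18.38, 24.02)

z-interval (σ known):
z* = 2.326 for 98% confidence

Margin of error = z* · σ/√n = 2.326 · 15.7/√168 = 2.82

CI: (21.2 - 2.82, 21.2 + 2.82) = (18.38, 24.02)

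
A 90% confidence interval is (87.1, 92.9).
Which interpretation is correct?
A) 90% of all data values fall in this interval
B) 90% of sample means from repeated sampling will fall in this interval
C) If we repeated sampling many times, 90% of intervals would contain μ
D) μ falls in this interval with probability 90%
C

A) Wrong — a CI is about the parameter μ, not individual data values.
B) Wrong — coverage applies to intervals containing μ, not to future x̄ values.
C) Correct — this is the frequentist long-run coverage interpretation.
D) Wrong — μ is fixed; the randomness lives in the interval, not in μ.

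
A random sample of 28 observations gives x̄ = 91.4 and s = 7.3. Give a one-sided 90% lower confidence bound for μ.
μ ≥ 89.59

Lower bound (one-sided):
t* = 1.314 (one-sided for 90%)
Lower bound = x̄ - t* · s/√n = 91.4 - 1.314 · 7.3/√28 = 89.59

We are 90% confident that μ ≥ 89.59.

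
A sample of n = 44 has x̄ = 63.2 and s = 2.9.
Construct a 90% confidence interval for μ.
(62.47, 63.93)

t-interval (σ unknown):
df = n - 1 = 43
t* = 1.681 for 90% confidence

Margin of error = t* · s/√n = 1.681 · 2.9/√44 = 0.73

CI: (62.47, 63.93)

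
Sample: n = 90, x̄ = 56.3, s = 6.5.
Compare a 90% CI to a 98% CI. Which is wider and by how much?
98% CI is wider by 0.97

df = 89
90% CI: t* = 1.662, (55.16, 57.44), width = 2 · t* · s/√n = 2.28
98% CI: t* = 2.369, (54.68, 57.92), width = 2 · t* · s/√n = 3.25

The 98% CI is wider by 3.25 - 2.28 = 0.97.
Higher confidence requires a wider interval.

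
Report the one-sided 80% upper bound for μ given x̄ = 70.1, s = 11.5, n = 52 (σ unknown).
μ ≤ 71.45

Upper bound (one-sided):
t* = 0.849 (one-sided for 80%)
Upper bound = x̄ + t* · s/√n = 70.1 + 0.849 · 11.5/√52 = 71.45

We are 80% confident that μ ≤ 71.45.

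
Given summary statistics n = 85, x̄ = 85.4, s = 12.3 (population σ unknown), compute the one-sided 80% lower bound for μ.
μ ≥ 84.27

Lower bound (one-sided):
t* = 0.846 (one-sided for 80%)
Lower bound = x̄ - t* · s/√n = 85.4 - 0.846 · 12.3/√85 = 84.27

We are 80% confident that μ ≥ 84.27.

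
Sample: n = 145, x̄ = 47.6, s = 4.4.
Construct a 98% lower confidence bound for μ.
μ ≥ 46.84

Lower bound (one-sided):
t* = 2.073 (one-sided for 98%)
Lower bound = x̄ - t* · s/√n = 47.6 - 2.073 · 4.4/√145 = 46.84

We are 98% confident that μ ≥ 46.84.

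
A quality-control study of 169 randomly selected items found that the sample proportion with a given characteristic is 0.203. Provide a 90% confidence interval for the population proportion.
(0.152, 0.254)

Proportion CI:
SE = √(p̂(1-p̂)/n) = √(0.203 · 0.797 / 169) = 0.03094

z* = 1.645
Margin = z* · SE = 1.645 · 0.03094 = 0.0509

CI: 0.203 ± 0.0509 = (0.152, 0.254)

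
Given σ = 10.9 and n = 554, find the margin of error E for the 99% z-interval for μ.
Margin of error = 1.19

Margin of error = z* · σ/√n
= 2.576 · 10.9/√554
= 2.576 · 10.9/23.5372
= 1.19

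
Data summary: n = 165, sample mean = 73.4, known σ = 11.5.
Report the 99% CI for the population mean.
(71.09, 75.71)

z-interval (σ known):
z* = 2.576 for 99% confidence

Margin of error = z* · σ/√n = 2.576 · 11.5/√165 = 2.31

CI: (73.4 - 2.31, 73.4 + 2.31) = (71.09, 75.71)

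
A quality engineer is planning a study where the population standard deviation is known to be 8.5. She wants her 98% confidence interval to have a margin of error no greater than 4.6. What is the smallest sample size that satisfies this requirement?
n ≥ 19

For margin E ≤ 4.6:
n ≥ (z* · σ / E)²
n ≥ (2.326 · 8.5 / 4.6)²
n ≥ 18.47

Minimum n = 19 (rounding up)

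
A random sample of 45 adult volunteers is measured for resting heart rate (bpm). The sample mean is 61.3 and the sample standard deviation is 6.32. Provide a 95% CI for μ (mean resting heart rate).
(59.40, 63.20)

t-interval (σ unknown):
df = n - 1 = 44
t* = 2.015 for 95% confidence

Margin of error = t* · s/√n = 2.015 · 6.32/√45 = 1.90

CI: (59.40, 63.20)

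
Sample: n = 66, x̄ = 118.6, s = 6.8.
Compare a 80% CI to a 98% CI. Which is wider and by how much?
98% CI is wider by 1.82

df = 65
80% CI: t* = 1.295, (117.52, 119.68), width = 2 · t* · s/√n = 2.17
98% CI: t* = 2.385, (116.60, 120.60), width = 2 · t* · s/√n = 3.99

The 98% CI is wider by 3.99 - 2.17 = 1.82.
Higher confidence requires a wider interval.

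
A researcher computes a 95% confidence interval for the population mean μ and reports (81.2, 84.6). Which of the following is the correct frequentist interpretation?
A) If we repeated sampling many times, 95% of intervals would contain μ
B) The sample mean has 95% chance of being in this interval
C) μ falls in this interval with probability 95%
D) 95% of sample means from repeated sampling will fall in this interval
A

A) Correct — this is the frequentist long-run coverage interpretation.
B) Wrong — x̄ is observed and sits in the interval by construction.
C) Wrong — μ is fixed; the randomness lives in the interval, not in μ.
D) Wrong — coverage applies to intervals containing μ, not to future x̄ values.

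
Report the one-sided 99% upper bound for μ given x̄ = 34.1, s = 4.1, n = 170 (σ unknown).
μ ≤ 34.84

Upper bound (one-sided):
t* = 2.349 (one-sided for 99%)
Upper bound = x̄ + t* · s/√n = 34.1 + 2.349 · 4.1/√170 = 34.84

We are 99% confident that μ ≤ 34.84.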